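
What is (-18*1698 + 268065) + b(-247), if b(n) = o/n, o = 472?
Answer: 58662275/247 ≈ 2.3750e+5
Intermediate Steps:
b(n) = 472/n
(-18*1698 + 268065) + b(-247) = (-18*1698 + 268065) + 472/(-247) = (-30564 + 268065) + 472*(-1/247) = 237501 - 472/247 = 58662275/247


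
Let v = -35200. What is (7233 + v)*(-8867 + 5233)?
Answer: 101632078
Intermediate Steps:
(7233 + v)*(-8867 + 5233) = (7233 - 35200)*(-8867 + 5233) = -27967*(-3634) = 101632078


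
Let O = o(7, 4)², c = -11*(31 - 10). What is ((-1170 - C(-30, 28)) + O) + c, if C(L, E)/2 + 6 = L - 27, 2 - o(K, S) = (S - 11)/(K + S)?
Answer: -153434/121 ≈ -1268.0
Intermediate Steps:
o(K, S) = 2 - (-11 + S)/(K + S) (o(K, S) = 2 - (S - 11)/(K + S) = 2 - (-11 + S)/(K + S))
C(L, E) = -66 + 2*L (C(L, E) = -12 + 2*(L - 27) = -12 + 2*(-27 + L) = -12 + (-54 + 2*L) = -66 + 2*L)
c = -231 (c = -11*21 = -231)
O = 841/121 (O = ((11 + 4 + 2*7)/(7 + 4))² = ((11 + 4 + 14)/11)² = ((1/11)*29)² = (29/11)² = 841/121 ≈ 6.9504)
((-1170 - C(-30, 28)) + O) + c = ((-1170 - (-66 + 2*(-30))) + 841/121) - 231 = ((-1170 - (-66 - 60)) + 841/121) - 231 = ((-1170 - 1*(-126)) + 841/121) - 231 = ((-1170 + 126) + 841/121) - 231 = (-1044 + 841/121) - 231 = -125483/121 - 231 = -153434/121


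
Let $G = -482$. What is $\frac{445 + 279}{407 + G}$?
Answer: $- \frac{724}{75} \approx -9.6533$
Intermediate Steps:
$\frac{445 + 279}{407 + G} = \frac{445 + 279}{407 - 482} = \frac{724}{-75} = 724 \left(- \frac{1}{75}\right) = - \frac{724}{75}$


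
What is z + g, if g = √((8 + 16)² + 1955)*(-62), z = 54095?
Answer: 54095 - 62*√2531 ≈ 50976.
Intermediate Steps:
g = -62*√2531 (g = √(24² + 1955)*(-62) = √(576 + 1955)*(-62) = √2531*(-62) = -62*√2531 ≈ -3119.2)
z + g = 54095 - 62*√2531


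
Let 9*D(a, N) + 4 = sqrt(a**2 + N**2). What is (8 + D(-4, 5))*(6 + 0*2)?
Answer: 136/3 + 2*sqrt(41)/3 ≈ 49.602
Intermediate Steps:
D(a, N) = -4/9 + sqrt(N**2 + a**2)/9 (D(a, N) = -4/9 + sqrt(a**2 + N**2)/9 = -4/9 + sqrt(N**2 + a**2)/9)
(8 + D(-4, 5))*(6 + 0*2) = (8 + (-4/9 + sqrt(5**2 + (-4)**2)/9))*(6 + 0*2) = (8 + (-4/9 + sqrt(25 + 16)/9))*(6 + 0) = (8 + (-4/9 + sqrt(41)/9))*6 = (68/9 + sqrt(41)/9)*6 = 136/3 + 2*sqrt(41)/3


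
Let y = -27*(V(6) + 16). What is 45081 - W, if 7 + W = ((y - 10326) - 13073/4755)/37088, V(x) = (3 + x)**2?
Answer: 1987871367317/44088360 ≈ 45088.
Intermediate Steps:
y = -2619 (y = -27*((3 + 6)**2 + 16) = -27*(9**2 + 16) = -27*(81 + 16) = -27*97 = -2619)
W = -324010157/44088360 (W = -7 + ((-2619 - 10326) - 13073/4755)/37088 = -7 + (-12945 - 13073*1/4755)*(1/37088) = -7 + (-12945 - 13073/4755)*(1/37088) = -7 - 61566548/4755*1/37088 = -7 - 15391637/44088360 = -324010157/44088360 ≈ -7.3491)
45081 - W = 45081 - 1*(-324010157/44088360) = 45081 + 324010157/44088360 = 1987871367317/44088360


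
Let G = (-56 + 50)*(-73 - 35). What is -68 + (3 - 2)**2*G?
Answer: 580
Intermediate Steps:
G = 648 (G = -6*(-108) = 648)
-68 + (3 - 2)**2*G = -68 + (3 - 2)**2*648 = -68 + 1**2*648 = -68 + 1*648 = -68 + 648 = 580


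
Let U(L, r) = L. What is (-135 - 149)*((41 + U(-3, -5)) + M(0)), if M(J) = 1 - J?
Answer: -11076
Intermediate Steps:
(-135 - 149)*((41 + U(-3, -5)) + M(0)) = (-135 - 149)*((41 - 3) + (1 - 1*0)) = -284*(38 + (1 + 0)) = -284*(38 + 1) = -284*39 = -11076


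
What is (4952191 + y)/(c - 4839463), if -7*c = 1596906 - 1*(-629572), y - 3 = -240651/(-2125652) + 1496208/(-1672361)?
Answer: -123230388582306680941/128340021565383587468 ≈ -0.96019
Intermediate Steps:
y = 7886610332511/3554857504372 (y = 3 + (-240651/(-2125652) + 1496208/(-1672361)) = 3 + (-240651*(-1/2125652) + 1496208*(-1/1672361)) = 3 + (240651/2125652 - 1496208/1672361) = 3 - 2777962180605/3554857504372 = 7886610332511/3554857504372 ≈ 2.2185)
c = -2226478/7 (c = -(1596906 - 1*(-629572))/7 = -(1596906 + 629572)/7 = -⅐*2226478 = -2226478/7 ≈ -3.1807e+5)
(4952191 + y)/(c - 4839463) = (4952191 + 7886610332511/3554857504372)/(-2226478/7 - 4839463) = 17604341226043811563/(3554857504372*(-36102719/7)) = (17604341226043811563/3554857504372)*(-7/36102719) = -123230388582306680941/128340021565383587468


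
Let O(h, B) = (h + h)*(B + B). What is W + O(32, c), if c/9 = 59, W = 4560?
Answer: 72528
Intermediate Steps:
c = 531 (c = 9*59 = 531)
O(h, B) = 4*B*h (O(h, B) = (2*h)*(2*B) = 4*B*h)
W + O(32, c) = 4560 + 4*531*32 = 4560 + 67968 = 72528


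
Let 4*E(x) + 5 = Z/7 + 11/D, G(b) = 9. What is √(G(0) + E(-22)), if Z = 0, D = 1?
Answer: √42/2 ≈ 3.2404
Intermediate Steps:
E(x) = 3/2 (E(x) = -5/4 + (0/7 + 11/1)/4 = -5/4 + (0*(⅐) + 11*1)/4 = -5/4 + (0 + 11)/4 = -5/4 + (¼)*11 = -5/4 + 11/4 = 3/2)
√(G(0) + E(-22)) = √(9 + 3/2) = √(21/2) = √42/2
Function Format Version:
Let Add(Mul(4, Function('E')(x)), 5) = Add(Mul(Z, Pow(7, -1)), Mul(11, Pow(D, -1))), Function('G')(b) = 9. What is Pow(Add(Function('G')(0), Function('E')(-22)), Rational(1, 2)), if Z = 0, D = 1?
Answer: Mul(Rational(1, 2), Pow(42, Rational(1, 2))) ≈ 3.2404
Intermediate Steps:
Function('E')(x) = Rational(3, 2) (Function('E')(x) = Add(Rational(-5, 4), Mul(Rational(1, 4), Add(Mul(0, Pow(7, -1)), Mul(11, Pow(1, -1))))) = Add(Rational(-5, 4), Mul(Rational(1, 4), Add(Mul(0, Rational(1, 7)), Mul(11, 1)))) = Add(Rational(-5, 4), Mul(Rational(1, 4), Add(0, 11))) = Add(Rational(-5, 4), Mul(Rational(1, 4), 11)) = Add(Rational(-5, 4), Rational(11, 4)) = Rational(3, 2))
Pow(Add(Function('G')(0), Function('E')(-22)), Rational(1, 2)) = Pow(Add(9, Rational(3, 2)), Rational(1, 2)) = Pow(Rational(21, 2), Rational(1, 2)) = Mul(Rational(1, 2), Pow(42, Rational(1, 2)))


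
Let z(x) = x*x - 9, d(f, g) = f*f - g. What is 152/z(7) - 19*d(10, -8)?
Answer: -10241/5 ≈ -2048.2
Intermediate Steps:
d(f, g) = f² - g
z(x) = -9 + x² (z(x) = x² - 9 = -9 + x²)
152/z(7) - 19*d(10, -8) = 152/(-9 + 7²) - 19*(10² - 1*(-8)) = 152/(-9 + 49) - 19*(100 + 8) = 152/40 - 19*108 = 152*(1/40) - 2052 = 19/5 - 2052 = -10241/5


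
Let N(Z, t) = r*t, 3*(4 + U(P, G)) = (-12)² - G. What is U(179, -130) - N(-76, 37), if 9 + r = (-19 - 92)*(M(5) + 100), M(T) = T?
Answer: 1294966/3 ≈ 4.3166e+5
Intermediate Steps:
U(P, G) = 44 - G/3 (U(P, G) = -4 + ((-12)² - G)/3 = -4 + (144 - G)/3 = -4 + (48 - G/3) = 44 - G/3)
r = -11664 (r = -9 + (-19 - 92)*(5 + 100) = -9 - 111*105 = -9 - 11655 = -11664)
N(Z, t) = -11664*t
U(179, -130) - N(-76, 37) = (44 - ⅓*(-130)) - (-11664)*37 = (44 + 130/3) - 1*(-431568) = 262/3 + 431568 = 1294966/3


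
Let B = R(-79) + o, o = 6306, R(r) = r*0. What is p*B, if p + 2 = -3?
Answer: -31530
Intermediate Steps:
R(r) = 0
B = 6306 (B = 0 + 6306 = 6306)
p = -5 (p = -2 - 3 = -5)
p*B = -5*6306 = -31530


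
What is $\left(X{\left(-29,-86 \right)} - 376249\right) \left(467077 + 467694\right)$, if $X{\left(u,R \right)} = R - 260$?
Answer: $-352030084745$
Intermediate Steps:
$X{\left(u,R \right)} = -260 + R$
$\left(X{\left(-29,-86 \right)} - 376249\right) \left(467077 + 467694\right) = \left(\left(-260 - 86\right) - 376249\right) \left(467077 + 467694\right) = \left(-346 - 376249\right) 934771 = \left(-376595\right) 934771 = -352030084745$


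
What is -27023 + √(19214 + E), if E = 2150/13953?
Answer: -27023 + 2*√935182704669/13953 ≈ -26884.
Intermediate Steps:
E = 2150/13953 (E = 2150*(1/13953) = 2150/13953 ≈ 0.15409)
-27023 + √(19214 + E) = -27023 + √(19214 + 2150/13953) = -27023 + √(268095092/13953) = -27023 + 2*√935182704669/13953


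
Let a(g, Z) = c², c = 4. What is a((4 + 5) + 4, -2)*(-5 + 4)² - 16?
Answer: 0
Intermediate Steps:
a(g, Z) = 16 (a(g, Z) = 4² = 16)
a((4 + 5) + 4, -2)*(-5 + 4)² - 16 = 16*(-5 + 4)² - 16 = 16*(-1)² - 16 = 16*1 - 16 = 16 - 16 = 0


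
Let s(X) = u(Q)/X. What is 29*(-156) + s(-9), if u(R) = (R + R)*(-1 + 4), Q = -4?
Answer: -13564/3 ≈ -4521.3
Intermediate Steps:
u(R) = 6*R (u(R) = (2*R)*3 = 6*R)
s(X) = -24/X (s(X) = (6*(-4))/X = -24/X)
29*(-156) + s(-9) = 29*(-156) - 24/(-9) = -4524 - 24*(-⅑) = -4524 + 8/3 = -13564/3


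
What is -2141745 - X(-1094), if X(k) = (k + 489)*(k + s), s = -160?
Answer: -2900415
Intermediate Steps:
X(k) = (-160 + k)*(489 + k) (X(k) = (k + 489)*(k - 160) = (489 + k)*(-160 + k) = (-160 + k)*(489 + k))
-2141745 - X(-1094) = -2141745 - (-78240 + (-1094)**2 + 329*(-1094)) = -2141745 - (-78240 + 1196836 - 359926) = -2141745 - 1*758670 = -2141745 - 758670 = -2900415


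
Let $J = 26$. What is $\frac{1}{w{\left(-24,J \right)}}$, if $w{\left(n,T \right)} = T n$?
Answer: $- \frac{1}{624} \approx -0.0016026$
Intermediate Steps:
$\frac{1}{w{\left(-24,J \right)}} = \frac{1}{26 \left(-24\right)} = \frac{1}{-624} = - \frac{1}{624}$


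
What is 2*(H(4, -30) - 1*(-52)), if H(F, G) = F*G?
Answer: -136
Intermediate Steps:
2*(H(4, -30) - 1*(-52)) = 2*(4*(-30) - 1*(-52)) = 2*(-120 + 52) = 2*(-68) = -136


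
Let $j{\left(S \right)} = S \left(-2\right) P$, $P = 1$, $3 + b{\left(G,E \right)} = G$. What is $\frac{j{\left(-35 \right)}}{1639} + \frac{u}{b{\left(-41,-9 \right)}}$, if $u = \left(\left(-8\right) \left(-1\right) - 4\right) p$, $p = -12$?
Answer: $\frac{1858}{1639} \approx 1.1336$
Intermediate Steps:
$b{\left(G,E \right)} = -3 + G$
$u = -48$ ($u = \left(\left(-8\right) \left(-1\right) - 4\right) \left(-12\right) = \left(8 - 4\right) \left(-12\right) = 4 \left(-12\right) = -48$)
$j{\left(S \right)} = - 2 S$ ($j{\left(S \right)} = S \left(-2\right) 1 = - 2 S 1 = - 2 S$)
$\frac{j{\left(-35 \right)}}{1639} + \frac{u}{b{\left(-41,-9 \right)}} = \frac{\left(-2\right) \left(-35\right)}{1639} - \frac{48}{-3 - 41} = 70 \cdot \frac{1}{1639} - \frac{48}{-44} = \frac{70}{1639} - - \frac{12}{11} = \frac{70}{1639} + \frac{12}{11} = \frac{1858}{1639}$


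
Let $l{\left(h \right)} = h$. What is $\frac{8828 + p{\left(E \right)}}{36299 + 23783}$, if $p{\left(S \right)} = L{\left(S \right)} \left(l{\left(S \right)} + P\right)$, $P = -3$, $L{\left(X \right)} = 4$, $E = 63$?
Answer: $\frac{4534}{30041} \approx 0.15093$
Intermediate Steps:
$p{\left(S \right)} = -12 + 4 S$ ($p{\left(S \right)} = 4 \left(S - 3\right) = 4 \left(-3 + S\right) = -12 + 4 S$)
$\frac{8828 + p{\left(E \right)}}{36299 + 23783} = \frac{8828 + \left(-12 + 4 \cdot 63\right)}{36299 + 23783} = \frac{8828 + \left(-12 + 252\right)}{60082} = \left(8828 + 240\right) \frac{1}{60082} = 9068 \cdot \frac{1}{60082} = \frac{4534}{30041}$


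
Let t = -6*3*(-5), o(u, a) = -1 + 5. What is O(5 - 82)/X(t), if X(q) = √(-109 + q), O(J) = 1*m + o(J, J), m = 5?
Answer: -9*I*√19/19 ≈ -2.0647*I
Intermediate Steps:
o(u, a) = 4
t = 90 (t = -18*(-5) = 90)
O(J) = 9 (O(J) = 1*5 + 4 = 5 + 4 = 9)
O(5 - 82)/X(t) = 9/(√(-109 + 90)) = 9/(√(-19)) = 9/((I*√19)) = 9*(-I*√19/19) = -9*I*√19/19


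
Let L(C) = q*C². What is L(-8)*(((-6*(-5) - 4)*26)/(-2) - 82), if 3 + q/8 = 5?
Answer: -430080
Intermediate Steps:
q = 16 (q = -24 + 8*5 = -24 + 40 = 16)
L(C) = 16*C²
L(-8)*(((-6*(-5) - 4)*26)/(-2) - 82) = (16*(-8)²)*(((-6*(-5) - 4)*26)/(-2) - 82) = (16*64)*(((-3*(-10) - 4)*26)*(-½) - 82) = 1024*(((30 - 4)*26)*(-½) - 82) = 1024*((26*26)*(-½) - 82) = 1024*(676*(-½) - 82) = 1024*(-338 - 82) = 1024*(-420) = -430080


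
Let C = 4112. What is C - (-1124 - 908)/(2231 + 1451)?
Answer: 7571208/1841 ≈ 4112.6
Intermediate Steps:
C - (-1124 - 908)/(2231 + 1451) = 4112 - (-1124 - 908)/(2231 + 1451) = 4112 - (-2032)/3682 = 4112 - 1*(-1016/1841) = 4112 + 1016/1841 = 7571208/1841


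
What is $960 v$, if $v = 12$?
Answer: $11520$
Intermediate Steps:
$960 v = 960 \cdot 12 = 11520$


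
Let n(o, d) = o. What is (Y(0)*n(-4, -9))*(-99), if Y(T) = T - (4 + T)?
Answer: -1584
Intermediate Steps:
Y(T) = -4 (Y(T) = T + (-4 - T) = -4)
(Y(0)*n(-4, -9))*(-99) = -4*(-4)*(-99) = 16*(-99) = -1584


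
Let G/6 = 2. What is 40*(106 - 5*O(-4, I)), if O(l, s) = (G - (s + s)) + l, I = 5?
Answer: 4640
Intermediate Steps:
G = 12 (G = 6*2 = 12)
O(l, s) = 12 + l - 2*s (O(l, s) = (12 - (s + s)) + l = (12 - 2*s) + l = 12 + l - 2*s)
40*(106 - 5*O(-4, I)) = 40*(106 - 5*(12 - 4 - 2*5)) = 40*(106 - 5*(12 - 4 - 10)) = 40*(106 - 5*(-2)) = 40*(106 + 10) = 40*116 = 4640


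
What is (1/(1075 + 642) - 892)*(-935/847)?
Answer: 696165/707 ≈ 984.67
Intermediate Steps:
(1/(1075 + 642) - 892)*(-935/847) = (1/1717 - 892)*(-935*1/847) = (1/1717 - 892)*(-85/77) = -1531563/1717*(-85/77) = 696165/707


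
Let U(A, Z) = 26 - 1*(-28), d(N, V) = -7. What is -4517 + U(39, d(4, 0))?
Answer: -4463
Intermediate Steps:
U(A, Z) = 54 (U(A, Z) = 26 + 28 = 54)
-4517 + U(39, d(4, 0)) = -4517 + 54 = -4463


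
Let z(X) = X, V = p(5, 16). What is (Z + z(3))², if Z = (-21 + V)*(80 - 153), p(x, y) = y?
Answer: 135424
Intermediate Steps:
V = 16
Z = 365 (Z = (-21 + 16)*(80 - 153) = -5*(-73) = 365)
(Z + z(3))² = (365 + 3)² = 368² = 135424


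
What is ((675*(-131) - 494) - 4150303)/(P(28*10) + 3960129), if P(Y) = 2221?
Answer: -2119611/1981175 ≈ -1.0699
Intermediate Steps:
((675*(-131) - 494) - 4150303)/(P(28*10) + 3960129) = ((675*(-131) - 494) - 4150303)/(2221 + 3960129) = ((-88425 - 494) - 4150303)/3962350 = (-88919 - 4150303)*(1/3962350) = -4239222*1/3962350 = -2119611/1981175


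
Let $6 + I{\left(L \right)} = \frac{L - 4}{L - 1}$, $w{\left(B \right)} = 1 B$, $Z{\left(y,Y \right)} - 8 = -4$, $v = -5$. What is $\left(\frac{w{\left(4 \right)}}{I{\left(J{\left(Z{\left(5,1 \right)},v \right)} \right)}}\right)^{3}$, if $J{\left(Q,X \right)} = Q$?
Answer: $- \frac{8}{27} \approx -0.2963$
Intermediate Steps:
$Z{\left(y,Y \right)} = 4$ ($Z{\left(y,Y \right)} = 8 - 4 = 4$)
$w{\left(B \right)} = B$
$I{\left(L \right)} = -6 + \frac{-4 + L}{-1 + L}$ ($I{\left(L \right)} = -6 + \frac{L - 4}{L - 1} = -6 + \frac{-4 + L}{-1 + L}$)
$\left(\frac{w{\left(4 \right)}}{I{\left(J{\left(Z{\left(5,1 \right)},v \right)} \right)}}\right)^{3} = \left(\frac{4}{\frac{1}{-1 + 4} \left(2 - 20\right)}\right)^{3} = \left(\frac{4}{\frac{1}{3} \left(2 - 20\right)}\right)^{3} = \left(\frac{4}{\frac{1}{3} \left(-18\right)}\right)^{3} = \left(\frac{4}{-6}\right)^{3} = \left(4 \left(- \frac{1}{6}\right)\right)^{3} = \left(- \frac{2}{3}\right)^{3} = - \frac{8}{27}$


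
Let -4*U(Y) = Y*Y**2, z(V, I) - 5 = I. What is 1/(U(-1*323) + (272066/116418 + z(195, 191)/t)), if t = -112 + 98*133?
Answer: 214907628/1810504162663709 ≈ 1.1870e-7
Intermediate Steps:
z(V, I) = 5 + I
t = 12922 (t = -112 + 13034 = 12922)
U(Y) = -Y**3/4 (U(Y) = -Y*Y**2/4 = -Y**3/4)
1/(U(-1*323) + (272066/116418 + z(195, 191)/t)) = 1/(-(-1*323)**3/4 + (272066/116418 + (5 + 191)/12922)) = 1/(-1/4*(-323)**3 + (272066*(1/116418) + 196*(1/12922))) = 1/(-1/4*(-33698267) + (136033/58209 + 14/923)) = 1/(33698267/4 + 126373385/53726907) = 1/(1810504162663709/214907628) = 214907628/1810504162663709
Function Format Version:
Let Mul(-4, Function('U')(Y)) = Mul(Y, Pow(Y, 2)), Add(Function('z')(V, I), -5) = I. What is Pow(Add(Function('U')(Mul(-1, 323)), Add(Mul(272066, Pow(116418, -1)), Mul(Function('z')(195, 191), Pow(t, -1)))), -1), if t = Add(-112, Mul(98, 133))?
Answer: Rational(214907628, 1810504162663709) ≈ 1.1870e-7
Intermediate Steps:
Function('z')(V, I) = Add(5, I)
t = 12922 (t = Add(-112, 13034) = 12922)
Function('U')(Y) = Mul(Rational(-1, 4), Pow(Y, 3)) (Function('U')(Y) = Mul(Rational(-1, 4), Mul(Y, Pow(Y, 2))) = Mul(Rational(-1, 4), Pow(Y, 3)))
Pow(Add(Function('U')(Mul(-1, 323)), Add(Mul(272066, Pow(116418, -1)), Mul(Function('z')(195, 191), Pow(t, -1)))), -1) = Pow(Add(Mul(Rational(-1, 4), Pow(Mul(-1, 323), 3)), Add(Mul(272066, Pow(116418, -1)), Mul(Add(5, 191), Pow(12922, -1)))), -1) = Pow(Add(Mul(Rational(-1, 4), Pow(-323, 3)), Add(Mul(272066, Rational(1, 116418)), Mul(196, Rational(1, 12922)))), -1) = Pow(Add(Mul(Rational(-1, 4), -33698267), Add(Rational(136033, 58209), Rational(14, 923))), -1) = Pow(Add(Rational(33698267, 4), Rational(126373385, 53726907)), -1) = Pow(Rational(1810504162663709, 214907628), -1) = Rational(214907628, 1810504162663709)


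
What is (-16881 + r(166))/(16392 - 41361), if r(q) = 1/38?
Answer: 641477/948822 ≈ 0.67608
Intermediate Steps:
r(q) = 1/38
(-16881 + r(166))/(16392 - 41361) = (-16881 + 1/38)/(16392 - 41361) = -641477/38/(-24969) = -641477/38*(-1/24969) = 641477/948822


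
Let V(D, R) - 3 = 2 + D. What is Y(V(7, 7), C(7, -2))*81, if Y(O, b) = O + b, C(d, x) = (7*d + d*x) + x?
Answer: 3645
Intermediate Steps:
C(d, x) = x + 7*d + d*x
V(D, R) = 5 + D (V(D, R) = 3 + (2 + D) = 5 + D)
Y(V(7, 7), C(7, -2))*81 = ((5 + 7) + (-2 + 7*7 + 7*(-2)))*81 = (12 + (-2 + 49 - 14))*81 = (12 + 33)*81 = 45*81 = 3645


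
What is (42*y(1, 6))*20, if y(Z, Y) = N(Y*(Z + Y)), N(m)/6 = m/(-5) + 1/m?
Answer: -42216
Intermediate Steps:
N(m) = 6/m - 6*m/5 (N(m) = 6*(m/(-5) + 1/m) = 6*(m*(-1/5) + 1/m) = 6*(-m/5 + 1/m) = 6*(1/m - m/5) = 6/m - 6*m/5)
y(Z, Y) = 6/(Y*(Y + Z)) - 6*Y*(Y + Z)/5 (y(Z, Y) = 6/((Y*(Z + Y))) - 6*Y*(Z + Y)/5 = 6/((Y*(Y + Z))) - 6*Y*(Y + Z)/5 = 6*(1/(Y*(Y + Z))) - 6*Y*(Y + Z)/5 = 6/(Y*(Y + Z)) - 6*Y*(Y + Z)/5)
(42*y(1, 6))*20 = (42*((6/5)*(5 - 1*6**2*(6 + 1)**2)/(6*(6 + 1))))*20 = (42*((6/5)*(1/6)*(5 - 1*36*7**2)/7))*20 = (42*((6/5)*(1/6)*(1/7)*(5 - 1*36*49)))*20 = (42*((6/5)*(1/6)*(1/7)*(5 - 1764)))*20 = (42*((6/5)*(1/6)*(1/7)*(-1759)))*20 = (42*(-1759/35))*20 = -10554/5*20 = -42216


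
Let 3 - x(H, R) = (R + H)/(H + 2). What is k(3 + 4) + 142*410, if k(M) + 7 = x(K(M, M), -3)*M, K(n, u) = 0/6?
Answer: 116489/2 ≈ 58245.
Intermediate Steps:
K(n, u) = 0 (K(n, u) = 0*(⅙) = 0)
x(H, R) = 3 - (H + R)/(2 + H) (x(H, R) = 3 - (R + H)/(H + 2) = 3 - (H + R)/(2 + H))
k(M) = -7 + 9*M/2 (k(M) = -7 + ((6 - 1*(-3) + 2*0)/(2 + 0))*M = -7 + ((6 + 3 + 0)/2)*M = -7 + ((½)*9)*M = -7 + 9*M/2)
k(3 + 4) + 142*410 = (-7 + 9*(3 + 4)/2) + 142*410 = (-7 + (9/2)*7) + 58220 = (-7 + 63/2) + 58220 = 49/2 + 58220 = 116489/2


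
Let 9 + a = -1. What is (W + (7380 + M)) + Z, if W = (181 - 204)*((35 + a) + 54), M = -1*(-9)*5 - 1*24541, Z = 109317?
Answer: 90384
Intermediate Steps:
a = -10 (a = -9 - 1 = -10)
M = -24496 (M = 9*5 - 24541 = 45 - 24541 = -24496)
W = -1817 (W = (181 - 204)*((35 - 10) + 54) = -23*(25 + 54) = -23*79 = -1817)
(W + (7380 + M)) + Z = (-1817 + (7380 - 24496)) + 109317 = (-1817 - 17116) + 109317 = -18933 + 109317 = 90384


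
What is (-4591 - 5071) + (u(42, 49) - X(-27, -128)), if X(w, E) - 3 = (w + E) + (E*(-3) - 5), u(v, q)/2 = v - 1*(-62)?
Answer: -9681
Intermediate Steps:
u(v, q) = 124 + 2*v (u(v, q) = 2*(v - 1*(-62)) = 2*(v + 62) = 2*(62 + v) = 124 + 2*v)
X(w, E) = -2 + w - 2*E (X(w, E) = 3 + ((w + E) + (E*(-3) - 5)) = 3 + ((E + w) + (-3*E - 5)) = 3 + ((E + w) + (-5 - 3*E)) = 3 + (-5 + w - 2*E) = -2 + w - 2*E)
(-4591 - 5071) + (u(42, 49) - X(-27, -128)) = (-4591 - 5071) + ((124 + 2*42) - (-2 - 27 - 2*(-128))) = -9662 + ((124 + 84) - (-2 - 27 + 256)) = -9662 + (208 - 1*227) = -9662 + (208 - 227) = -9662 - 19 = -9681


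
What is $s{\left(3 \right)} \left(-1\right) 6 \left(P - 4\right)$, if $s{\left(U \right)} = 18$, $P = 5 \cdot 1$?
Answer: $-108$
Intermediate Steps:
$P = 5$
$s{\left(3 \right)} \left(-1\right) 6 \left(P - 4\right) = 18 \left(-1\right) 6 \left(5 - 4\right) = 18 \left(- 6 \left(5 - 4\right)\right) = 18 \left(\left(-6\right) 1\right) = 18 \left(-6\right) = -108$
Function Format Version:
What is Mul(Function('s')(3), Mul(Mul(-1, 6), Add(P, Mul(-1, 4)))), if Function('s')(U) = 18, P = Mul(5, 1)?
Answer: -108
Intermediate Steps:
P = 5
Mul(Function('s')(3), Mul(Mul(-1, 6), Add(P, Mul(-1, 4)))) = Mul(18, Mul(Mul(-1, 6), Add(5, Mul(-1, 4)))) = Mul(18, Mul(-6, Add(5, -4))) = Mul(18, Mul(-6, 1)) = Mul(18, -6) = -108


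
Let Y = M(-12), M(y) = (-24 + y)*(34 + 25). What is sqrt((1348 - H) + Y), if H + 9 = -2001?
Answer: sqrt(1234) ≈ 35.128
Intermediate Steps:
H = -2010 (H = -9 - 2001 = -2010)
M(y) = -1416 + 59*y (M(y) = (-24 + y)*59 = -1416 + 59*y)
Y = -2124 (Y = -1416 + 59*(-12) = -1416 - 708 = -2124)
sqrt((1348 - H) + Y) = sqrt((1348 - 1*(-2010)) - 2124) = sqrt((1348 + 2010) - 2124) = sqrt(3358 - 2124) = sqrt(1234)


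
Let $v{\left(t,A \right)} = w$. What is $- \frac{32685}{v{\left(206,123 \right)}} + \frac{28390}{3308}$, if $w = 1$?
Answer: $- \frac{54046795}{1654} \approx -32676.0$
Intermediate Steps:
$v{\left(t,A \right)} = 1$
$- \frac{32685}{v{\left(206,123 \right)}} + \frac{28390}{3308} = - \frac{32685}{1} + \frac{28390}{3308} = \left(-32685\right) 1 + 28390 \cdot \frac{1}{3308} = -32685 + \frac{14195}{1654} = - \frac{54046795}{1654}$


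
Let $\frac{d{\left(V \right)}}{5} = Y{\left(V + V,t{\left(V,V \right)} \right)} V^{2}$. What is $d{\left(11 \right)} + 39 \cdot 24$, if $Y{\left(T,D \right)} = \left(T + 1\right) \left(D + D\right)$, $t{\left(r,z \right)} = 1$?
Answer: $28766$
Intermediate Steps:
$Y{\left(T,D \right)} = 2 D \left(1 + T\right)$ ($Y{\left(T,D \right)} = \left(1 + T\right) 2 D = 2 D \left(1 + T\right)$)
$d{\left(V \right)} = 5 V^{2} \left(2 + 4 V\right)$ ($d{\left(V \right)} = 5 \cdot 2 \cdot 1 \left(1 + \left(V + V\right)\right) V^{2} = 5 \cdot 2 \cdot 1 \left(1 + 2 V\right) V^{2} = 5 \left(2 + 4 V\right) V^{2} = 5 V^{2} \left(2 + 4 V\right)$)
$d{\left(11 \right)} + 39 \cdot 24 = 11^{2} \left(10 + 20 \cdot 11\right) + 39 \cdot 24 = 121 \left(10 + 220\right) + 936 = 121 \cdot 230 + 936 = 27830 + 936 = 28766$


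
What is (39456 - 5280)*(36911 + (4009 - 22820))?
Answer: 618585600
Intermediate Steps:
(39456 - 5280)*(36911 + (4009 - 22820)) = 34176*(36911 - 18811) = 34176*18100 = 618585600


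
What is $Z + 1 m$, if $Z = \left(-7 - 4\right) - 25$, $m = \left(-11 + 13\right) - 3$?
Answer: $-37$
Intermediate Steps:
$m = -1$ ($m = 2 - 3 = -1$)
$Z = -36$ ($Z = -11 - 25 = -36$)
$Z + 1 m = -36 + 1 \left(-1\right) = -36 - 1 = -37$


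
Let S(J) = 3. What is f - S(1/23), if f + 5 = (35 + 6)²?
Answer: 1673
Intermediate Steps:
f = 1676 (f = -5 + (35 + 6)² = -5 + 41² = -5 + 1681 = 1676)
f - S(1/23) = 1676 - 1*3 = 1676 - 3 = 1673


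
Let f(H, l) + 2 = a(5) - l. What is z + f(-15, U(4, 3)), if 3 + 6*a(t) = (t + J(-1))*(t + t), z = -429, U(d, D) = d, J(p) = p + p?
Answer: -861/2 ≈ -430.50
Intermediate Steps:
J(p) = 2*p
a(t) = -½ + t*(-2 + t)/3 (a(t) = -½ + ((t + 2*(-1))*(t + t))/6 = -½ + ((t - 2)*(2*t))/6 = -½ + ((-2 + t)*(2*t))/6 = -½ + (2*t*(-2 + t))/6 = -½ + t*(-2 + t)/3)
f(H, l) = 5/2 - l (f(H, l) = -2 + ((-½ - ⅔*5 + (⅓)*5²) - l) = -2 + ((-½ - 10/3 + (⅓)*25) - l) = -2 + ((-½ - 10/3 + 25/3) - l) = -2 + (9/2 - l) = 5/2 - l)
z + f(-15, U(4, 3)) = -429 + (5/2 - 1*4) = -429 + (5/2 - 4) = -429 - 3/2 = -861/2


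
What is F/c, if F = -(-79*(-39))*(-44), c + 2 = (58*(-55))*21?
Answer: -429/212 ≈ -2.0236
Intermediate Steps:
c = -66992 (c = -2 + (58*(-55))*21 = -2 - 3190*21 = -2 - 66990 = -66992)
F = 135564 (F = -3081*(-44) = -1*(-135564) = 135564)
F/c = 135564/(-66992) = 135564*(-1/66992) = -429/212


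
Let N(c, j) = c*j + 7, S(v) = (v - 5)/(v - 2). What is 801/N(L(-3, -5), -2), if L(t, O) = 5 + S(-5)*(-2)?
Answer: 5607/19 ≈ 295.11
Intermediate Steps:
S(v) = (-5 + v)/(-2 + v)
L(t, O) = 15/7 (L(t, O) = 5 + ((-5 - 5)/(-2 - 5))*(-2) = 5 + (-10/(-7))*(-2) = 5 - ⅐*(-10)*(-2) = 5 + (10/7)*(-2) = 5 - 20/7 = 15/7)
N(c, j) = 7 + c*j
801/N(L(-3, -5), -2) = 801/(7 + (15/7)*(-2)) = 801/(7 - 30/7) = 801/(19/7) = 801*(7/19) = 5607/19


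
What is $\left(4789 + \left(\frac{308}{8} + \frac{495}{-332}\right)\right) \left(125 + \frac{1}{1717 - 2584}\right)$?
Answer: $\frac{86820307945}{143922} \approx 6.0325 \cdot 10^{5}$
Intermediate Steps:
$\left(4789 + \left(\frac{308}{8} + \frac{495}{-332}\right)\right) \left(125 + \frac{1}{1717 - 2584}\right) = \left(4789 + \left(308 \cdot \frac{1}{8} + 495 \left(- \frac{1}{332}\right)\right)\right) \left(125 + \frac{1}{-867}\right) = \left(4789 + \left(\frac{77}{2} - \frac{495}{332}\right)\right) \left(125 - \frac{1}{867}\right) = \left(4789 + \frac{12287}{332}\right) \frac{108374}{867} = \frac{1602235}{332} \cdot \frac{108374}{867} = \frac{86820307945}{143922}$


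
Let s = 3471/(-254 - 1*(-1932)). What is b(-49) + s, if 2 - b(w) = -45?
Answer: 82337/1678 ≈ 49.069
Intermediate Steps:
b(w) = 47 (b(w) = 2 - 1*(-45) = 2 + 45 = 47)
s = 3471/1678 (s = 3471/(-254 + 1932) = 3471/1678 ≈ 2.0685)
b(-49) + s = 47 + 3471/1678 = 82337/1678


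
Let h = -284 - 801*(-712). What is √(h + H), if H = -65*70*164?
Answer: 2*I*√44043 ≈ 419.73*I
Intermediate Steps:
H = -746200 (H = -4550*164 = -746200)
h = 570028 (h = -284 + 570312 = 570028)
√(h + H) = √(570028 - 746200) = √(-176172) = 2*I*√44043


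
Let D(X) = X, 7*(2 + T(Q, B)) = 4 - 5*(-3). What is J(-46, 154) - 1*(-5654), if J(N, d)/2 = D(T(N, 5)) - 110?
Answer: 38048/7 ≈ 5435.4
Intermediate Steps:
T(Q, B) = 5/7 (T(Q, B) = -2 + (4 - 5*(-3))/7 = -2 + (4 + 15)/7 = -2 + (⅐)*19 = -2 + 19/7 = 5/7)
J(N, d) = -1530/7 (J(N, d) = 2*(5/7 - 110) = 2*(-765/7) = -1530/7)
J(-46, 154) - 1*(-5654) = -1530/7 - 1*(-5654) = -1530/7 + 5654 = 38048/7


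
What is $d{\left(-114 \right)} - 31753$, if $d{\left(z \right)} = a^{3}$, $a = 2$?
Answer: $-31745$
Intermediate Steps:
$d{\left(z \right)} = 8$ ($d{\left(z \right)} = 2^{3} = 8$)
$d{\left(-114 \right)} - 31753 = 8 - 31753 = -31745$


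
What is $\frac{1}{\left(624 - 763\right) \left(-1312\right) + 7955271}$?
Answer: $\frac{1}{8137639} \approx 1.2289 \cdot 10^{-7}$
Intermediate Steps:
$\frac{1}{\left(624 - 763\right) \left(-1312\right) + 7955271} = \frac{1}{\left(-139\right) \left(-1312\right) + 7955271} = \frac{1}{182368 + 7955271} = \frac{1}{8137639}$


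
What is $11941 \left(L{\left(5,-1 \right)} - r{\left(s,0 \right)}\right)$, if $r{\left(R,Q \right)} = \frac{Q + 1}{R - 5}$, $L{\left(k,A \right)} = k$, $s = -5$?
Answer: $\frac{608991}{10} \approx 60899.0$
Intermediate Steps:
$r{\left(R,Q \right)} = \frac{1 + Q}{-5 + R}$
$11941 \left(L{\left(5,-1 \right)} - r{\left(s,0 \right)}\right) = 11941 \left(5 - \frac{1 + 0}{-5 - 5}\right) = 11941 \left(5 - \frac{1}{-10} \cdot 1\right) = 11941 \left(5 - \left(- \frac{1}{10}\right) 1\right) = 11941 \left(5 - - \frac{1}{10}\right) = 11941 \left(5 + \frac{1}{10}\right) = 11941 \cdot \frac{51}{10} = \frac{608991}{10}$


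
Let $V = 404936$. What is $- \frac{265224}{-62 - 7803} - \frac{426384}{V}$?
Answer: $\frac{1857950634}{56871815} \approx 32.669$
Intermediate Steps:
$- \frac{265224}{-62 - 7803} - \frac{426384}{V} = - \frac{265224}{-62 - 7803} - \frac{426384}{404936} = - \frac{265224}{-62 - 7803} - \frac{7614}{7231} = - \frac{265224}{-7865} - \frac{7614}{7231} = \left(-265224\right) \left(- \frac{1}{7865}\right) - \frac{7614}{7231} = \frac{265224}{7865} - \frac{7614}{7231} = \frac{1857950634}{56871815}$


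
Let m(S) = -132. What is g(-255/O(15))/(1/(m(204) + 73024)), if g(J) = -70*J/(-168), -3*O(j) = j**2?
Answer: 309791/3 ≈ 1.0326e+5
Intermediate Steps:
O(j) = -j**2/3
g(J) = 5*J/12 (g(J) = -70*J*(-1/168) = 5*J/12)
g(-255/O(15))/(1/(m(204) + 73024)) = (5*(-255/((-1/3*15**2)))/12)/(1/(-132 + 73024)) = (5*(-255/((-1/3*225)))/12)/(1/72892) = (5*(-255/(-75))/12)/(1/72892) = (5*(-255*(-1/75))/12)*72892 = ((5/12)*(17/5))*72892 = (17/12)*72892 = 309791/3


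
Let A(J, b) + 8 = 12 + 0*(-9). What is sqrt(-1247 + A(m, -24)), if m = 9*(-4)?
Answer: I*sqrt(1243) ≈ 35.256*I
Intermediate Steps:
m = -36
A(J, b) = 4 (A(J, b) = -8 + (12 + 0*(-9)) = -8 + (12 + 0) = -8 + 12 = 4)
sqrt(-1247 + A(m, -24)) = sqrt(-1247 + 4) = sqrt(-1243) = I*sqrt(1243)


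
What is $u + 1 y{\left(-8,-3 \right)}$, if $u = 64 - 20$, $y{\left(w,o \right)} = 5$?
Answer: $49$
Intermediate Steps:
$u = 44$
$u + 1 y{\left(-8,-3 \right)} = 44 + 1 \cdot 5 = 44 + 5 = 49$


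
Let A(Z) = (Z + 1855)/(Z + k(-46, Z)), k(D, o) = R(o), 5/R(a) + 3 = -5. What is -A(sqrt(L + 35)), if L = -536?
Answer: 42136/32089 + 118760*I*sqrt(501)/32089 ≈ 1.3131 + 82.839*I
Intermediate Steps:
R(a) = -5/8 (R(a) = 5/(-3 - 5) = 5/(-8) = 5*(-1/8) = -5/8)
k(D, o) = -5/8
A(Z) = (1855 + Z)/(-5/8 + Z) (A(Z) = (Z + 1855)/(Z - 5/8) = (1855 + Z)/(-5/8 + Z))
-A(sqrt(L + 35)) = -8*(1855 + sqrt(-536 + 35))/(-5 + 8*sqrt(-536 + 35)) = -8*(1855 + sqrt(-501))/(-5 + 8*sqrt(-501)) = -8*(1855 + I*sqrt(501))/(-5 + 8*(I*sqrt(501))) = -8*(1855 + I*sqrt(501))/(-5 + 8*I*sqrt(501))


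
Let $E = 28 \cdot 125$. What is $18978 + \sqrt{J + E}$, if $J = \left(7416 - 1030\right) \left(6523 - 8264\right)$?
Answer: $18978 + i \sqrt{11114526} \approx 18978.0 + 3333.8 i$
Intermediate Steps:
$J = -11118026$ ($J = 6386 \left(-1741\right) = -11118026$)
$E = 3500$
$18978 + \sqrt{J + E} = 18978 + \sqrt{-11118026 + 3500} = 18978 + \sqrt{-11114526} = 18978 + i \sqrt{11114526}$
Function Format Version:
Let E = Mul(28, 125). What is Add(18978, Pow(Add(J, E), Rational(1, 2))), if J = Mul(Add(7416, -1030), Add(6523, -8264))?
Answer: Add(18978, Mul(I, Pow(11114526, Rational(1, 2)))) ≈ Add(18978., Mul(3333.8, I))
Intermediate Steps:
J = -11118026 (J = Mul(6386, -1741) = -11118026)
E = 3500
Add(18978, Pow(Add(J, E), Rational(1, 2))) = Add(18978, Pow(Add(-11118026, 3500), Rational(1, 2))) = Add(18978, Pow(-11114526, Rational(1, 2))) = Add(18978, Mul(I, Pow(11114526, Rational(1, 2))))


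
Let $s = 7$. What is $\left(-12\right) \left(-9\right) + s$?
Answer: $115$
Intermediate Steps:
$\left(-12\right) \left(-9\right) + s = \left(-12\right) \left(-9\right) + 7 = 108 + 7 = 115$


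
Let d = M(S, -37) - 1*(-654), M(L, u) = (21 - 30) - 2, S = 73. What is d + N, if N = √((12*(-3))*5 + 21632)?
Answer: 643 + 2*√5363 ≈ 789.46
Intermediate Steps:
M(L, u) = -11 (M(L, u) = -9 - 2 = -11)
d = 643 (d = -11 - 1*(-654) = -11 + 654 = 643)
N = 2*√5363 (N = √(-36*5 + 21632) = √(-180 + 21632) = √21452 = 2*√5363 ≈ 146.47)
d + N = 643 + 2*√5363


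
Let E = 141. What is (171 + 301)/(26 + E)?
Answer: 472/167 ≈ 2.8263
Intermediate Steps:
(171 + 301)/(26 + E) = (171 + 301)/(26 + 141) = 472/167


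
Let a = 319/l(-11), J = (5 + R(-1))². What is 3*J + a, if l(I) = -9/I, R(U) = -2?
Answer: 3752/9 ≈ 416.89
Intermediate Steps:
J = 9 (J = (5 - 2)² = 3² = 9)
a = 3509/9 (a = 319/((-9/(-11))) = 319/((-9*(-1/11))) = 319/(9/11) = 319*(11/9) = 3509/9 ≈ 389.89)
3*J + a = 3*9 + 3509/9 = 27 + 3509/9 = 3752/9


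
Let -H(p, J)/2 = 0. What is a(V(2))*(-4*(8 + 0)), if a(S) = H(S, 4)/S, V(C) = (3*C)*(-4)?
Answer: 0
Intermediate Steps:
H(p, J) = 0 (H(p, J) = -2*0 = 0)
V(C) = -12*C
a(S) = 0 (a(S) = 0/S = 0)
a(V(2))*(-4*(8 + 0)) = 0*(-4*(8 + 0)) = 0*(-4*8) = 0*(-32) = 0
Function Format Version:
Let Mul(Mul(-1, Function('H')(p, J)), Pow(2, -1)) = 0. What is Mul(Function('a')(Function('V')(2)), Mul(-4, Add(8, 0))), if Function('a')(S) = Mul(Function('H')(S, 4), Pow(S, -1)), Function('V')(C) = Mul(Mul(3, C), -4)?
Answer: 0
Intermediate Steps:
Function('H')(p, J) = 0 (Function('H')(p, J) = Mul(-2, 0) = 0)
Function('V')(C) = Mul(-12, C)
Function('a')(S) = 0 (Function('a')(S) = Mul(0, Pow(S, -1)) = 0)
Mul(Function('a')(Function('V')(2)), Mul(-4, Add(8, 0))) = Mul(0, Mul(-4, Add(8, 0))) = Mul(0, Mul(-4, 8)) = Mul(0, -32) = 0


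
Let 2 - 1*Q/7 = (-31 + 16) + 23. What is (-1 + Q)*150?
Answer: -6450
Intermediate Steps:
Q = -42 (Q = 14 - 7*((-31 + 16) + 23) = 14 - 7*(-15 + 23) = 14 - 7*8 = 14 - 56 = -42)
(-1 + Q)*150 = (-1 - 42)*150 = -43*150 = -6450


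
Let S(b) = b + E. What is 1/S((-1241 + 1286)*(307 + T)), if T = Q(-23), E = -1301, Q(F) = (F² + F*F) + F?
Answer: 1/59089 ≈ 1.6924e-5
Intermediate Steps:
Q(F) = F + 2*F² (Q(F) = (F² + F²) + F = 2*F² + F = F + 2*F²)
T = 1035 (T = -23*(1 + 2*(-23)) = -23*(1 - 46) = -23*(-45) = 1035)
S(b) = -1301 + b (S(b) = b - 1301 = -1301 + b)
1/S((-1241 + 1286)*(307 + T)) = 1/(-1301 + (-1241 + 1286)*(307 + 1035)) = 1/(-1301 + 45*1342) = 1/(-1301 + 60390) = 1/59089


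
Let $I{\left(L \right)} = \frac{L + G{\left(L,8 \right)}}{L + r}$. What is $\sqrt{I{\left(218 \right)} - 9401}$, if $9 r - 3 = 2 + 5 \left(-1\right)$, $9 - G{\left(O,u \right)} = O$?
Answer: $\frac{i \sqrt{446771162}}{218} \approx 96.958 i$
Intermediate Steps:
$G{\left(O,u \right)} = 9 - O$
$r = 0$ ($r = \frac{1}{3} + \frac{2 + 5 \left(-1\right)}{9} = \frac{1}{3} + \frac{2 - 5}{9} = \frac{1}{3} + \frac{1}{9} \left(-3\right) = \frac{1}{3} - \frac{1}{3} = 0$)
$I{\left(L \right)} = \frac{9}{L}$ ($I{\left(L \right)} = \frac{L - \left(-9 + L\right)}{L + 0} = \frac{9}{L}$)
$\sqrt{I{\left(218 \right)} - 9401} = \sqrt{\frac{9}{218} - 9401} = \sqrt{- \frac{2049409}{218}} = \frac{i \sqrt{446771162}}{218}$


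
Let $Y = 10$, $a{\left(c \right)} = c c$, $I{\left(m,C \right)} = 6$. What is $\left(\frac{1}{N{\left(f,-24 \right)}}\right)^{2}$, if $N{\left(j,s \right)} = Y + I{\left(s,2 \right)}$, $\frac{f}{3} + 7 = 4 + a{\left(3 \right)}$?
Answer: $\frac{1}{256} \approx 0.0039063$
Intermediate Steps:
$a{\left(c \right)} = c^{2}$
$f = 18$ ($f = -21 + 3 \left(4 + 3^{2}\right) = -21 + 3 \left(4 + 9\right) = -21 + 3 \cdot 13 = -21 + 39 = 18$)
$N{\left(j,s \right)} = 16$ ($N{\left(j,s \right)} = 10 + 6 = 16$)
$\left(\frac{1}{N{\left(f,-24 \right)}}\right)^{2} = \left(\frac{1}{16}\right)^{2} = \frac{1}{256}$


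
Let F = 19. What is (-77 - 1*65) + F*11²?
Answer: 2157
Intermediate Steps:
(-77 - 1*65) + F*11² = (-77 - 1*65) + 19*11² = (-77 - 65) + 19*121 = -142 + 2299 = 2157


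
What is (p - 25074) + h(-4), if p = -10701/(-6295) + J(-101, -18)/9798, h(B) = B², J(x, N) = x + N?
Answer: -1545433498487/61678410 ≈ -25056.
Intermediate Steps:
J(x, N) = N + x
p = 104099293/61678410 (p = -10701/(-6295) + (-18 - 101)/9798 = -10701*(-1/6295) - 119*1/9798 = 10701/6295 - 119/9798 = 104099293/61678410 ≈ 1.6878)
(p - 25074) + h(-4) = (104099293/61678410 - 25074) + (-4)² = -1546420353047/61678410 + 16 = -1545433498487/61678410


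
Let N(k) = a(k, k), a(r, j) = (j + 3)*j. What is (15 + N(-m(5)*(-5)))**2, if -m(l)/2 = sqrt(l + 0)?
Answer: 269725 - 30900*sqrt(5) ≈ 2.0063e+5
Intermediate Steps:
m(l) = -2*sqrt(l) (m(l) = -2*sqrt(l + 0) = -2*sqrt(l))
a(r, j) = j*(3 + j) (a(r, j) = (3 + j)*j = j*(3 + j))
N(k) = k*(3 + k)
(15 + N(-m(5)*(-5)))**2 = (15 + (-(-2)*sqrt(5)*(-5))*(3 - (-2)*sqrt(5)*(-5)))**2 = (15 + ((2*sqrt(5))*(-5))*(3 + (2*sqrt(5))*(-5)))**2 = (15 + (-10*sqrt(5))*(3 - 10*sqrt(5)))**2 = (15 - 10*sqrt(5)*(3 - 10*sqrt(5)))**2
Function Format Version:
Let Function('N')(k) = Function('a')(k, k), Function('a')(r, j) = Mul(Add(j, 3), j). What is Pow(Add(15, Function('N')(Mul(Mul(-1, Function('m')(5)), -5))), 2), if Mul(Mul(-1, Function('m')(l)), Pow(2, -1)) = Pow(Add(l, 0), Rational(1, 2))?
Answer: Add(269725, Mul(-30900, Pow(5, Rational(1, 2)))) ≈ 2.0063e+5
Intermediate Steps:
Function('m')(l) = Mul(-2, Pow(l, Rational(1, 2))) (Function('m')(l) = Mul(-2, Pow(Add(l, 0), Rational(1, 2))) = Mul(-2, Pow(l, Rational(1, 2))))
Function('a')(r, j) = Mul(j, Add(3, j)) (Function('a')(r, j) = Mul(Add(3, j), j) = Mul(j, Add(3, j)))
Function('N')(k) = Mul(k, Add(3, k))
Pow(Add(15, Function('N')(Mul(Mul(-1, Function('m')(5)), -5))), 2) = Pow(Add(15, Mul(Mul(Mul(-1, Mul(-2, Pow(5, Rational(1, 2)))), -5), Add(3, Mul(Mul(-1, Mul(-2, Pow(5, Rational(1, 2)))), -5)))), 2) = Pow(Add(15, Mul(Mul(Mul(2, Pow(5, Rational(1, 2))), -5), Add(3, Mul(Mul(2, Pow(5, Rational(1, 2))), -5)))), 2) = Pow(Add(15, Mul(Mul(-10, Pow(5, Rational(1, 2))), Add(3, Mul(-10, Pow(5, Rational(1, 2)))))), 2) = Pow(Add(15, Mul(-10, Pow(5, Rational(1, 2)), Add(3, Mul(-10, Pow(5, Rational(1, 2)))))), 2)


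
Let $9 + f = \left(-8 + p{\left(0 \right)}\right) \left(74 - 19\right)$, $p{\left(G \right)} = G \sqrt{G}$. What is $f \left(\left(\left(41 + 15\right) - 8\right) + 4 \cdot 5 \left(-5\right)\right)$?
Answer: $23348$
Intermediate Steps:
$p{\left(G \right)} = G^{\frac{3}{2}}$
$f = -449$ ($f = -9 + \left(-8 + 0^{\frac{3}{2}}\right) \left(74 - 19\right) = -9 + \left(-8 + 0\right) 55 = -9 - 440 = -449$)
$f \left(\left(\left(41 + 15\right) - 8\right) + 4 \cdot 5 \left(-5\right)\right) = - 449 \left(\left(\left(41 + 15\right) - 8\right) + 4 \cdot 5 \left(-5\right)\right) = - 449 \left(\left(56 - 8\right) + 20 \left(-5\right)\right) = - 449 \left(48 - 100\right) = \left(-449\right) \left(-52\right) = 23348$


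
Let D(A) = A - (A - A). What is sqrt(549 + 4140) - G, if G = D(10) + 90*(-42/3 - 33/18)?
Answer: 1415 + 3*sqrt(521) ≈ 1483.5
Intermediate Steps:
D(A) = A (D(A) = A - 1*0 = A + 0 = A)
G = -1415 (G = 10 + 90*(-42/3 - 33/18) = 10 + 90*(-42*1/3 - 33*1/18) = 10 + 90*(-14 - 11/6) = 10 + 90*(-95/6) = 10 - 1425 = -1415)
sqrt(549 + 4140) - G = sqrt(549 + 4140) - 1*(-1415) = sqrt(4689) + 1415 = 3*sqrt(521) + 1415 = 1415 + 3*sqrt(521)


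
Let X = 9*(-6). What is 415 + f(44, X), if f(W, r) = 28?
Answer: 443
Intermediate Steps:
X = -54
415 + f(44, X) = 415 + 28 = 443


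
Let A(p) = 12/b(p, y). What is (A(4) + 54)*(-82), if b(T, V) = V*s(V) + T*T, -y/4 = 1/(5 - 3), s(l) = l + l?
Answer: -4469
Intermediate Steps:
s(l) = 2*l
y = -2 (y = -4/(5 - 3) = -4/2 = -4*½ = -2)
b(T, V) = T² + 2*V² (b(T, V) = V*(2*V) + T*T = 2*V² + T² = T² + 2*V²)
A(p) = 12/(8 + p²) (A(p) = 12/(p² + 2*(-2)²) = 12/(p² + 2*4) = 12/(p² + 8) = 12/(8 + p²))
(A(4) + 54)*(-82) = (12/(8 + 4²) + 54)*(-82) = (12/(8 + 16) + 54)*(-82) = (12/24 + 54)*(-82) = (12*(1/24) + 54)*(-82) = (½ + 54)*(-82) = (109/2)*(-82) = -4469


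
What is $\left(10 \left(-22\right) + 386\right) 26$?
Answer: $4316$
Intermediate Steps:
$\left(10 \left(-22\right) + 386\right) 26 = \left(-220 + 386\right) 26 = 166 \cdot 26 = 4316$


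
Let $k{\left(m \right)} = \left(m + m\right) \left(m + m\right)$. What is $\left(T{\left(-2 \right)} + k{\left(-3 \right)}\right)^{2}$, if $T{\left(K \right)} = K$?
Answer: $1156$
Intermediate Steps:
$k{\left(m \right)} = 4 m^{2}$ ($k{\left(m \right)} = 2 m 2 m = 4 m^{2}$)
$\left(T{\left(-2 \right)} + k{\left(-3 \right)}\right)^{2} = \left(-2 + 4 \left(-3\right)^{2}\right)^{2} = \left(-2 + 4 \cdot 9\right)^{2} = \left(-2 + 36\right)^{2} = 34^{2} = 1156$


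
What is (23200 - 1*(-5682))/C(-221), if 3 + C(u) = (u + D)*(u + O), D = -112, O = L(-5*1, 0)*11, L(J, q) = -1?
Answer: 28882/77253 ≈ 0.37386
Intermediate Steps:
O = -11 (O = -1*11 = -11)
C(u) = -3 + (-112 + u)*(-11 + u) (C(u) = -3 + (u - 112)*(u - 11) = -3 + (-112 + u)*(-11 + u))
(23200 - 1*(-5682))/C(-221) = (23200 - 1*(-5682))/(1229 + (-221)² - 123*(-221)) = (23200 + 5682)/(1229 + 48841 + 27183) = 28882/77253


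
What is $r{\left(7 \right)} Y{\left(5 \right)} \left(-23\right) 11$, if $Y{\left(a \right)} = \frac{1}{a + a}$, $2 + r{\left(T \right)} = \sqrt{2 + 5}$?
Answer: $\frac{253}{5} - \frac{253 \sqrt{7}}{10} \approx -16.337$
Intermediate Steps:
$r{\left(T \right)} = -2 + \sqrt{7}$ ($r{\left(T \right)} = -2 + \sqrt{2 + 5} = -2 + \sqrt{7}$)
$Y{\left(a \right)} = \frac{1}{2 a}$
$r{\left(7 \right)} Y{\left(5 \right)} \left(-23\right) 11 = \left(-2 + \sqrt{7}\right) \frac{1}{2 \cdot 5} \left(-23\right) 11 = \left(-2 + \sqrt{7}\right) \frac{1}{2} \cdot \frac{1}{5} \left(-23\right) 11 = \left(-2 + \sqrt{7}\right) \frac{1}{10} \left(-23\right) 11 = \left(-2 + \sqrt{7}\right) \left(- \frac{23}{10}\right) 11 = \left(\frac{23}{5} - \frac{23 \sqrt{7}}{10}\right) 11 = \frac{253}{5} - \frac{253 \sqrt{7}}{10}$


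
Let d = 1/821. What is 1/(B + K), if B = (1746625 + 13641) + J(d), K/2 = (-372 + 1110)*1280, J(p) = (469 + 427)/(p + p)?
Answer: 1/4017354 ≈ 2.4892e-7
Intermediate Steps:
d = 1/821 ≈ 0.0012180
J(p) = 448/p (J(p) = 896/((2*p)) = 896*(1/(2*p)) = 448/p)
K = 1889280 (K = 2*((-372 + 1110)*1280) = 2*(738*1280) = 2*944640 = 1889280)
B = 2128074 (B = (1746625 + 13641) + 448/(1/821) = 1760266 + 448*821 = 1760266 + 367808 = 2128074)
1/(B + K) = 1/(2128074 + 1889280) = 1/4017354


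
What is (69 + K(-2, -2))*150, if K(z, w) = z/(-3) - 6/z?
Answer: 10900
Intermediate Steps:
K(z, w) = -6/z - z/3 (K(z, w) = z*(-1/3) - 6/z = -z/3 - 6/z = -6/z - z/3)
(69 + K(-2, -2))*150 = (69 + (-6/(-2) - 1/3*(-2)))*150 = (69 + (-6*(-1/2) + 2/3))*150 = (69 + (3 + 2/3))*150 = (69 + 11/3)*150 = (218/3)*150 = 10900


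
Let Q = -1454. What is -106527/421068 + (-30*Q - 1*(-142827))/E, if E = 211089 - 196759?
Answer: 12830055581/1005650740 ≈ 12.758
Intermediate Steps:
E = 14330
-106527/421068 + (-30*Q - 1*(-142827))/E = -106527/421068 + (-30*(-1454) - 1*(-142827))/14330 = -106527*1/421068 + (43620 + 142827)*(1/14330) = -35509/140356 + 186447*(1/14330) = -35509/140356 + 186447/14330 = 12830055581/1005650740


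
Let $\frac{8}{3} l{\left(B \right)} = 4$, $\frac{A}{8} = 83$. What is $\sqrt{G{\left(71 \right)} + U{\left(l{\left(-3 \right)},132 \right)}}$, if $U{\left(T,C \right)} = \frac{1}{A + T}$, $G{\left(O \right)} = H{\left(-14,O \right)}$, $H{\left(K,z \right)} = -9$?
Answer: $\frac{i \sqrt{131747}}{121} \approx 2.9997 i$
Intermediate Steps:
$A = 664$ ($A = 8 \cdot 83 = 664$)
$G{\left(O \right)} = -9$
$l{\left(B \right)} = \frac{3}{2}$ ($l{\left(B \right)} = \frac{3}{8} \cdot 4 = \frac{3}{2}$)
$U{\left(T,C \right)} = \frac{1}{664 + T}$
$\sqrt{G{\left(71 \right)} + U{\left(l{\left(-3 \right)},132 \right)}} = \sqrt{-9 + \frac{1}{664 + \frac{3}{2}}} = \sqrt{-9 + \frac{1}{\frac{1331}{2}}} = \sqrt{-9 + \frac{2}{1331}} = \sqrt{- \frac{11977}{1331}} = \frac{i \sqrt{131747}}{121}$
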